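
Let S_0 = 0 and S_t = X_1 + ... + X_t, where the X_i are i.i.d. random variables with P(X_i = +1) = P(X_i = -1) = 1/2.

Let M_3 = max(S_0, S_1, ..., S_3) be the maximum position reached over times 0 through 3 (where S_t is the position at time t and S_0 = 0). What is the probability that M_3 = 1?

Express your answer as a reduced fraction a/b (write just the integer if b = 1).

Let M_3 = max(S_0,...,S_3). Use the reflection principle: for j ≥ 1, #{paths with M_3 ≥ j} = #{S_3 ≥ j} + #{S_3 ≥ j+1}.
By reflection, #{M_3 ≥ 1} = #{S_3 ≥ 1} + #{S_3 ≥ 2} = 4 + 1 = 5.
#{M_3 ≥ 2} = #{S_3 ≥ 2} + #{S_3 ≥ 3} = 1 + 1 = 2.
#{M_3 = 1} = 5 - 2 = 3.
P(M_3 = 1) = 3/8 = 3/8

Answer: 3/8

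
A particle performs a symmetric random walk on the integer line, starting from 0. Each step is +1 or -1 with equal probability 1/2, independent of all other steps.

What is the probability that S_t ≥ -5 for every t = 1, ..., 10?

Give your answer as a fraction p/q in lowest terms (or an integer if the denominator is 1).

Answer: 957/1024

Derivation:
Let f(t,s) = #length-t paths at position s with S_1..S_t all ≥ -5.
f(t,s) = f(t-1,s-1) + f(t-1,s+1) for s ≥ -5; f(t,s) = 0 for s < -5.
t=0: f(0,0)=1
t=1: f(1,-1)=1 f(1,1)=1
t=2: f(2,-2)=1 f(2,0)=2 f(2,2)=1
t=3: f(3,-3)=1 f(3,-1)=3 f(3,1)=3 f(3,3)=1
t=4: f(4,-4)=1 f(4,-2)=4 f(4,0)=6 f(4,2)=4 f(4,4)=1
t=5: f(5,-5)=1 f(5,-3)=5 f(5,-1)=10 f(5,1)=10 f(5,3)=5 f(5,5)=1
t=6: f(6,-4)=6 f(6,-2)=15 f(6,0)=20 f(6,2)=15 f(6,4)=6 f(6,6)=1
t=7: f(7,-5)=6 f(7,-3)=21 f(7,-1)=35 f(7,1)=35 f(7,3)=21 f(7,5)=7 f(7,7)=1
t=8: f(8,-4)=27 f(8,-2)=56 f(8,0)=70 f(8,2)=56 f(8,4)=28 f(8,6)=8 f(8,8)=1
t=9: f(9,-5)=27 f(9,-3)=83 f(9,-1)=126 f(9,1)=126 f(9,3)=84 f(9,5)=36 f(9,7)=9 f(9,9)=1
t=10: f(10,-4)=110 f(10,-2)=209 f(10,0)=252 f(10,2)=210 f(10,4)=120 f(10,6)=45 f(10,8)=10 f(10,10)=1
Σ_s f(10,s) = 957
P = 957/1024 = 957/1024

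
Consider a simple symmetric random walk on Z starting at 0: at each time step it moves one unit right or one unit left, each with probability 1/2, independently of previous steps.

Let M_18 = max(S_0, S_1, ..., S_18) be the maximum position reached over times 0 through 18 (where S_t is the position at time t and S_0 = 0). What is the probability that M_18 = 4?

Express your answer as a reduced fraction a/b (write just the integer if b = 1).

Answer: 1989/16384

Derivation:
Let M_18 = max(S_0,...,S_18). Use the reflection principle: for j ≥ 1, #{paths with M_18 ≥ j} = #{S_18 ≥ j} + #{S_18 ≥ j+1}.
By reflection, #{M_18 ≥ 4} = #{S_18 ≥ 4} + #{S_18 ≥ 5} = 63004 + 31180 = 94184.
#{M_18 ≥ 5} = #{S_18 ≥ 5} + #{S_18 ≥ 6} = 31180 + 31180 = 62360.
#{M_18 = 4} = 94184 - 62360 = 31824.
P(M_18 = 4) = 31824/262144 = 1989/16384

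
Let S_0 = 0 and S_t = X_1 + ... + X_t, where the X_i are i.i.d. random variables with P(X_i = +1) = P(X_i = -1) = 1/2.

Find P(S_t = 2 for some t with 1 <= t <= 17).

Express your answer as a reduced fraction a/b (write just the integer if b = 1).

Count via complement. Let g(t,s) = #length-t paths at position s with S_1..S_t all ≠ 2.
g(t,s) = g(t-1,s-1) + g(t-1,s+1) for s ≠ 2; g(t,2) = 0.
t=0: g(0,0)=1
t=1: g(1,-1)=1 g(1,1)=1
t=2: g(2,-2)=1 g(2,0)=2
t=3: g(3,-3)=1 g(3,-1)=3 g(3,1)=2
t=4: g(4,-4)=1 g(4,-2)=4 g(4,0)=5
t=5: g(5,-5)=1 g(5,-3)=5 g(5,-1)=9 g(5,1)=5
t=6: g(6,-6)=1 g(6,-4)=6 g(6,-2)=14 g(6,0)=14
t=7: g(7,-7)=1 g(7,-5)=7 g(7,-3)=20 g(7,-1)=28 g(7,1)=14
t=8: g(8,-8)=1 g(8,-6)=8 g(8,-4)=27 g(8,-2)=48 g(8,0)=42
t=9: g(9,-9)=1 g(9,-7)=9 g(9,-5)=35 g(9,-3)=75 g(9,-1)=90 g(9,1)=42
t=10: g(10,-10)=1 g(10,-8)=10 g(10,-6)=44 g(10,-4)=110 g(10,-2)=165 g(10,0)=132
t=11: g(11,-11)=1 g(11,-9)=11 g(11,-7)=54 g(11,-5)=154 g(11,-3)=275 g(11,-1)=297 g(11,1)=132
t=12: g(12,-12)=1 g(12,-10)=12 g(12,-8)=65 g(12,-6)=208 g(12,-4)=429 g(12,-2)=572 g(12,0)=429
t=13: g(13,-13)=1 g(13,-11)=13 g(13,-9)=77 g(13,-7)=273 g(13,-5)=637 g(13,-3)=1001 g(13,-1)=1001 g(13,1)=429
t=14: g(14,-14)=1 g(14,-12)=14 g(14,-10)=90 g(14,-8)=350 g(14,-6)=910 g(14,-4)=1638 g(14,-2)=2002 g(14,0)=1430
t=15: g(15,-15)=1 g(15,-13)=15 g(15,-11)=104 g(15,-9)=440 g(15,-7)=1260 g(15,-5)=2548 g(15,-3)=3640 g(15,-1)=3432 g(15,1)=1430
t=16: g(16,-16)=1 g(16,-14)=16 g(16,-12)=119 g(16,-10)=544 g(16,-8)=1700 g(16,-6)=3808 g(16,-4)=6188 g(16,-2)=7072 g(16,0)=4862
t=17: g(17,-17)=1 g(17,-15)=17 g(17,-13)=135 g(17,-11)=663 g(17,-9)=2244 g(17,-7)=5508 g(17,-5)=9996 g(17,-3)=13260 g(17,-1)=11934 g(17,1)=4862
Paths never hitting 2: Σ_s g(17,s) = 48620
Paths hitting 2: 2^17 - 48620 = 82452
P = 82452/131072 = 20613/32768

Answer: 20613/32768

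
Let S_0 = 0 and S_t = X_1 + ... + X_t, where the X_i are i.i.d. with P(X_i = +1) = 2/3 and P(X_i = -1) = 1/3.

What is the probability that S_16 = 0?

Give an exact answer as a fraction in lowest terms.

Answer: 366080/4782969

Derivation:
To be at 0 after 16 steps: need exactly 8 steps of +1 and 8 of -1.
Number of such sequences: C(16,8) = 12870
Each has probability (2/3)^8 · (1/3)^8 = 256/43046721
P = 12870 · 256/43046721 = 366080/4782969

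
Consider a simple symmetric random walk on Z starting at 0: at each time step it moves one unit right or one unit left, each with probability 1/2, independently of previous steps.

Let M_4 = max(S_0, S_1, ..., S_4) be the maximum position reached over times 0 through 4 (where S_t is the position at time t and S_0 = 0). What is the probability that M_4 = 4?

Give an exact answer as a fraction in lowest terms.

Answer: 1/16

Derivation:
Let M_4 = max(S_0,...,S_4). Use the reflection principle: for j ≥ 1, #{paths with M_4 ≥ j} = #{S_4 ≥ j} + #{S_4 ≥ j+1}.
By reflection, #{M_4 ≥ 4} = #{S_4 ≥ 4} + #{S_4 ≥ 5} = 1 + 0 = 1.
#{M_4 ≥ 5} = #{S_4 ≥ 5} + #{S_4 ≥ 6} = 0 + 0 = 0.
#{M_4 = 4} = 1 - 0 = 1.
P(M_4 = 4) = 1/16 = 1/16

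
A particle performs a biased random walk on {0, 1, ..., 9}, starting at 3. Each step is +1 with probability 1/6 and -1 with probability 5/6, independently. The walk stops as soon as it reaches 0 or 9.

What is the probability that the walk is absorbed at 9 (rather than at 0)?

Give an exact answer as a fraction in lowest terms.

Biased walk: p = 1/6, q = 5/6, r = q/p = 5
Gambler's ruin: P(hit 9 before 0 | start at 3) = (1 - r^a)/(1 - r^N)
r^3 = 125; r^9 = 1953125
P = (1 - 125) / (1 - 1953125) = -124 / -1953124 = 1/15751

Answer: 1/15751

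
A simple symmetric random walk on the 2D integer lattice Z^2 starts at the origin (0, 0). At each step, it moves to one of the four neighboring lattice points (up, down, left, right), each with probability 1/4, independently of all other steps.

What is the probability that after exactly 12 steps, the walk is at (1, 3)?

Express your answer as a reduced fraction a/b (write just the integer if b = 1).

Answer: 49005/2097152

Derivation:
Let h be the number of horizontal steps (so 12-h are vertical). To end at (1,3) need (h+1)/2 right-steps and ((12-h)+3)/2 up-steps.
Sum over h with 1 ≤ h ≤ 9, h ≡ 1 (mod 2), 12-h ≡ 1 (mod 2):
h=1: C(12,1)·C(1,1)·C(11,7) = 12·1·330 = 3960
h=3: C(12,3)·C(3,2)·C(9,6) = 220·3·84 = 55440
h=5: C(12,5)·C(5,3)·C(7,5) = 792·10·21 = 166320
h=7: C(12,7)·C(7,4)·C(5,4) = 792·35·5 = 138600
h=9: C(12,9)·C(9,5)·C(3,3) = 220·126·1 = 27720
Total favorable: 392040
Total paths: 4^12 = 16777216
P = 392040/16777216 = 49005/2097152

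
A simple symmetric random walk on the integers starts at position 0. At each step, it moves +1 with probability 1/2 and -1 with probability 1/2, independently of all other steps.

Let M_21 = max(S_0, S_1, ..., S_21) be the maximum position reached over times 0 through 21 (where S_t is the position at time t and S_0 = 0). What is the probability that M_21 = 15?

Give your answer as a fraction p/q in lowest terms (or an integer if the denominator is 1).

Let M_21 = max(S_0,...,S_21). Use the reflection principle: for j ≥ 1, #{paths with M_21 ≥ j} = #{S_21 ≥ j} + #{S_21 ≥ j+1}.
By reflection, #{M_21 ≥ 15} = #{S_21 ≥ 15} + #{S_21 ≥ 16} = 1562 + 232 = 1794.
#{M_21 ≥ 16} = #{S_21 ≥ 16} + #{S_21 ≥ 17} = 232 + 232 = 464.
#{M_21 = 15} = 1794 - 464 = 1330.
P(M_21 = 15) = 1330/2097152 = 665/1048576

Answer: 665/1048576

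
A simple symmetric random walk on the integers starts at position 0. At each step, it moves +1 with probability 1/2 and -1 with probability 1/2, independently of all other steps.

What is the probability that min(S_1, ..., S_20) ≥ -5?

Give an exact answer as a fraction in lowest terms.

Let f(t,s) = #length-t paths at position s with S_1..S_t all ≥ -5.
f(t,s) = f(t-1,s-1) + f(t-1,s+1) for s ≥ -5; f(t,s) = 0 for s < -5.
t=0: f(0,0)=1
t=1: f(1,-1)=1 f(1,1)=1
t=2: f(2,-2)=1 f(2,0)=2 f(2,2)=1
t=3: f(3,-3)=1 f(3,-1)=3 f(3,1)=3 f(3,3)=1
t=4: f(4,-4)=1 f(4,-2)=4 f(4,0)=6 f(4,2)=4 f(4,4)=1
t=5: f(5,-5)=1 f(5,-3)=5 f(5,-1)=10 f(5,1)=10 f(5,3)=5 f(5,5)=1
t=6: f(6,-4)=6 f(6,-2)=15 f(6,0)=20 f(6,2)=15 f(6,4)=6 f(6,6)=1
t=7: f(7,-5)=6 f(7,-3)=21 f(7,-1)=35 f(7,1)=35 f(7,3)=21 f(7,5)=7 f(7,7)=1
t=8: f(8,-4)=27 f(8,-2)=56 f(8,0)=70 f(8,2)=56 f(8,4)=28 f(8,6)=8 f(8,8)=1
t=9: f(9,-5)=27 f(9,-3)=83 f(9,-1)=126 f(9,1)=126 f(9,3)=84 f(9,5)=36 f(9,7)=9 f(9,9)=1
t=10: f(10,-4)=110 f(10,-2)=209 f(10,0)=252 f(10,2)=210 f(10,4)=120 f(10,6)=45 f(10,8)=10 f(10,10)=1
t=11: f(11,-5)=110 f(11,-3)=319 f(11,-1)=461 f(11,1)=462 f(11,3)=330 f(11,5)=165 f(11,7)=55 f(11,9)=11 f(11,11)=1
t=12: f(12,-4)=429 f(12,-2)=780 f(12,0)=923 f(12,2)=792 f(12,4)=495 f(12,6)=220 f(12,8)=66 f(12,10)=12 f(12,12)=1
t=13: f(13,-5)=429 f(13,-3)=1209 f(13,-1)=1703 f(13,1)=1715 f(13,3)=1287 f(13,5)=715 f(13,7)=286 f(13,9)=78 f(13,11)=13 f(13,13)=1
t=14: f(14,-4)=1638 f(14,-2)=2912 f(14,0)=3418 f(14,2)=3002 f(14,4)=2002 f(14,6)=1001 f(14,8)=364 f(14,10)=91 f(14,12)=14 f(14,14)=1
t=15: f(15,-5)=1638 f(15,-3)=4550 f(15,-1)=6330 f(15,1)=6420 f(15,3)=5004 f(15,5)=3003 f(15,7)=1365 f(15,9)=455 f(15,11)=105 f(15,13)=15 f(15,15)=1
t=16: f(16,-4)=6188 f(16,-2)=10880 f(16,0)=12750 f(16,2)=11424 f(16,4)=8007 f(16,6)=4368 f(16,8)=1820 f(16,10)=560 f(16,12)=120 f(16,14)=16 f(16,16)=1
t=17: f(17,-5)=6188 f(17,-3)=17068 f(17,-1)=23630 f(17,1)=24174 f(17,3)=19431 f(17,5)=12375 f(17,7)=6188 f(17,9)=2380 f(17,11)=680 f(17,13)=136 f(17,15)=17 f(17,17)=1
t=18: f(18,-4)=23256 f(18,-2)=40698 f(18,0)=47804 f(18,2)=43605 f(18,4)=31806 f(18,6)=18563 f(18,8)=8568 f(18,10)=3060 f(18,12)=816 f(18,14)=153 f(18,16)=18 f(18,18)=1
t=19: f(19,-5)=23256 f(19,-3)=63954 f(19,-1)=88502 f(19,1)=91409 f(19,3)=75411 f(19,5)=50369 f(19,7)=27131 f(19,9)=11628 f(19,11)=3876 f(19,13)=969 f(19,15)=171 f(19,17)=19 f(19,19)=1
t=20: f(20,-4)=87210 f(20,-2)=152456 f(20,0)=179911 f(20,2)=166820 f(20,4)=125780 f(20,6)=77500 f(20,8)=38759 f(20,10)=15504 f(20,12)=4845 f(20,14)=1140 f(20,16)=190 f(20,18)=20 f(20,20)=1
Σ_s f(20,s) = 850136
P = 850136/1048576 = 106267/131072

Answer: 106267/131072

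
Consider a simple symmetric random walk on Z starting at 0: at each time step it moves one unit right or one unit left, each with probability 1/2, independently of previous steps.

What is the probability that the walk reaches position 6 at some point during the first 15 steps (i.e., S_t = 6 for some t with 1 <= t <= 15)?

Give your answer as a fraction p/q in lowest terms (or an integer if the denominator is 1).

Answer: 1941/16384

Derivation:
Count via complement. Let g(t,s) = #length-t paths at position s with S_1..S_t all ≠ 6.
g(t,s) = g(t-1,s-1) + g(t-1,s+1) for s ≠ 6; g(t,6) = 0.
t=0: g(0,0)=1
t=1: g(1,-1)=1 g(1,1)=1
t=2: g(2,-2)=1 g(2,0)=2 g(2,2)=1
t=3: g(3,-3)=1 g(3,-1)=3 g(3,1)=3 g(3,3)=1
t=4: g(4,-4)=1 g(4,-2)=4 g(4,0)=6 g(4,2)=4 g(4,4)=1
t=5: g(5,-5)=1 g(5,-3)=5 g(5,-1)=10 g(5,1)=10 g(5,3)=5 g(5,5)=1
t=6: g(6,-6)=1 g(6,-4)=6 g(6,-2)=15 g(6,0)=20 g(6,2)=15 g(6,4)=6
t=7: g(7,-7)=1 g(7,-5)=7 g(7,-3)=21 g(7,-1)=35 g(7,1)=35 g(7,3)=21 g(7,5)=6
t=8: g(8,-8)=1 g(8,-6)=8 g(8,-4)=28 g(8,-2)=56 g(8,0)=70 g(8,2)=56 g(8,4)=27
t=9: g(9,-9)=1 g(9,-7)=9 g(9,-5)=36 g(9,-3)=84 g(9,-1)=126 g(9,1)=126 g(9,3)=83 g(9,5)=27
t=10: g(10,-10)=1 g(10,-8)=10 g(10,-6)=45 g(10,-4)=120 g(10,-2)=210 g(10,0)=252 g(10,2)=209 g(10,4)=110
t=11: g(11,-11)=1 g(11,-9)=11 g(11,-7)=55 g(11,-5)=165 g(11,-3)=330 g(11,-1)=462 g(11,1)=461 g(11,3)=319 g(11,5)=110
t=12: g(12,-12)=1 g(12,-10)=12 g(12,-8)=66 g(12,-6)=220 g(12,-4)=495 g(12,-2)=792 g(12,0)=923 g(12,2)=780 g(12,4)=429
t=13: g(13,-13)=1 g(13,-11)=13 g(13,-9)=78 g(13,-7)=286 g(13,-5)=715 g(13,-3)=1287 g(13,-1)=1715 g(13,1)=1703 g(13,3)=1209 g(13,5)=429
t=14: g(14,-14)=1 g(14,-12)=14 g(14,-10)=91 g(14,-8)=364 g(14,-6)=1001 g(14,-4)=2002 g(14,-2)=3002 g(14,0)=3418 g(14,2)=2912 g(14,4)=1638
t=15: g(15,-15)=1 g(15,-13)=15 g(15,-11)=105 g(15,-9)=455 g(15,-7)=1365 g(15,-5)=3003 g(15,-3)=5004 g(15,-1)=6420 g(15,1)=6330 g(15,3)=4550 g(15,5)=1638
Paths never hitting 6: Σ_s g(15,s) = 28886
Paths hitting 6: 2^15 - 28886 = 3882
P = 3882/32768 = 1941/16384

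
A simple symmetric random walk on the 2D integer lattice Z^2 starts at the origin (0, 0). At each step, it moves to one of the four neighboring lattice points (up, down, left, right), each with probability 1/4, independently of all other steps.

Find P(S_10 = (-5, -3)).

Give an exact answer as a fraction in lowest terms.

Let h be the number of horizontal steps (so 10-h are vertical). To end at (-5,-3) need (h-5)/2 right-steps and ((10-h)-3)/2 up-steps.
Sum over h with 5 ≤ h ≤ 7, h ≡ 1 (mod 2), 10-h ≡ 1 (mod 2):
h=5: C(10,5)·C(5,0)·C(5,1) = 252·1·5 = 1260
h=7: C(10,7)·C(7,1)·C(3,0) = 120·7·1 = 840
Total favorable: 2100
Total paths: 4^10 = 1048576
P = 2100/1048576 = 525/262144

Answer: 525/262144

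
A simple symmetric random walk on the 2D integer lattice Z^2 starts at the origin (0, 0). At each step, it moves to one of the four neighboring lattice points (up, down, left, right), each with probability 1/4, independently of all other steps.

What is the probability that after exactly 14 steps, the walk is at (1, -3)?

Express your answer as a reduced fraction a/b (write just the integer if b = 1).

Answer: 3006003/134217728

Derivation:
Let h be the number of horizontal steps (so 14-h are vertical). To end at (1,-3) need (h+1)/2 right-steps and ((14-h)-3)/2 up-steps.
Sum over h with 1 ≤ h ≤ 11, h ≡ 1 (mod 2), 14-h ≡ 1 (mod 2):
h=1: C(14,1)·C(1,1)·C(13,5) = 14·1·1287 = 18018
h=3: C(14,3)·C(3,2)·C(11,4) = 364·3·330 = 360360
h=5: C(14,5)·C(5,3)·C(9,3) = 2002·10·84 = 1681680
h=7: C(14,7)·C(7,4)·C(7,2) = 3432·35·21 = 2522520
h=9: C(14,9)·C(9,5)·C(5,1) = 2002·126·5 = 1261260
h=11: C(14,11)·C(11,6)·C(3,0) = 364·462·1 = 168168
Total favorable: 6012006
Total paths: 4^14 = 268435456
P = 6012006/268435456 = 3006003/134217728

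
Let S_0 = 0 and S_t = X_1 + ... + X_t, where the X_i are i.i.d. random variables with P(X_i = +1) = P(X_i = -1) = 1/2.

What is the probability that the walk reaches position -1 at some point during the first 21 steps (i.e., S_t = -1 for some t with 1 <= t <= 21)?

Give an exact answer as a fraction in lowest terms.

Answer: 436109/524288

Derivation:
Count via complement. Let g(t,s) = #length-t paths at position s with S_1..S_t all ≠ -1.
g(t,s) = g(t-1,s-1) + g(t-1,s+1) for s ≠ -1; g(t,-1) = 0.
t=0: g(0,0)=1
t=1: g(1,1)=1
t=2: g(2,0)=1 g(2,2)=1
t=3: g(3,1)=2 g(3,3)=1
t=4: g(4,0)=2 g(4,2)=3 g(4,4)=1
t=5: g(5,1)=5 g(5,3)=4 g(5,5)=1
t=6: g(6,0)=5 g(6,2)=9 g(6,4)=5 g(6,6)=1
t=7: g(7,1)=14 g(7,3)=14 g(7,5)=6 g(7,7)=1
t=8: g(8,0)=14 g(8,2)=28 g(8,4)=20 g(8,6)=7 g(8,8)=1
t=9: g(9,1)=42 g(9,3)=48 g(9,5)=27 g(9,7)=8 g(9,9)=1
t=10: g(10,0)=42 g(10,2)=90 g(10,4)=75 g(10,6)=35 g(10,8)=9 g(10,10)=1
t=11: g(11,1)=132 g(11,3)=165 g(11,5)=110 g(11,7)=44 g(11,9)=10 g(11,11)=1
t=12: g(12,0)=132 g(12,2)=297 g(12,4)=275 g(12,6)=154 g(12,8)=54 g(12,10)=11 g(12,12)=1
t=13: g(13,1)=429 g(13,3)=572 g(13,5)=429 g(13,7)=208 g(13,9)=65 g(13,11)=12 g(13,13)=1
t=14: g(14,0)=429 g(14,2)=1001 g(14,4)=1001 g(14,6)=637 g(14,8)=273 g(14,10)=77 g(14,12)=13 g(14,14)=1
t=15: g(15,1)=1430 g(15,3)=2002 g(15,5)=1638 g(15,7)=910 g(15,9)=350 g(15,11)=90 g(15,13)=14 g(15,15)=1
t=16: g(16,0)=1430 g(16,2)=3432 g(16,4)=3640 g(16,6)=2548 g(16,8)=1260 g(16,10)=440 g(16,12)=104 g(16,14)=15 g(16,16)=1
t=17: g(17,1)=4862 g(17,3)=7072 g(17,5)=6188 g(17,7)=3808 g(17,9)=1700 g(17,11)=544 g(17,13)=119 g(17,15)=16 g(17,17)=1
t=18: g(18,0)=4862 g(18,2)=11934 g(18,4)=13260 g(18,6)=9996 g(18,8)=5508 g(18,10)=2244 g(18,12)=663 g(18,14)=135 g(18,16)=17 g(18,18)=1
t=19: g(19,1)=16796 g(19,3)=25194 g(19,5)=23256 g(19,7)=15504 g(19,9)=7752 g(19,11)=2907 g(19,13)=798 g(19,15)=152 g(19,17)=18 g(19,19)=1
t=20: g(20,0)=16796 g(20,2)=41990 g(20,4)=48450 g(20,6)=38760 g(20,8)=23256 g(20,10)=10659 g(20,12)=3705 g(20,14)=950 g(20,16)=170 g(20,18)=19 g(20,20)=1
t=21: g(21,1)=58786 g(21,3)=90440 g(21,5)=87210 g(21,7)=62016 g(21,9)=33915 g(21,11)=14364 g(21,13)=4655 g(21,15)=1120 g(21,17)=189 g(21,19)=20 g(21,21)=1
Paths never hitting -1: Σ_s g(21,s) = 352716
Paths hitting -1: 2^21 - 352716 = 1744436
P = 1744436/2097152 = 436109/524288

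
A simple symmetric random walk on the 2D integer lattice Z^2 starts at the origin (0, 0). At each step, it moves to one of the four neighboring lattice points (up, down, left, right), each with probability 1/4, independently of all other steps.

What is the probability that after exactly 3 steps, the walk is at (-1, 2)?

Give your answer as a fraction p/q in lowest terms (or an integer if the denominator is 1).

Answer: 3/64

Derivation:
Let h be the number of horizontal steps (so 3-h are vertical). To end at (-1,2) need (h-1)/2 right-steps and ((3-h)+2)/2 up-steps.
Sum over h with 1 ≤ h ≤ 1, h ≡ 1 (mod 2), 3-h ≡ 0 (mod 2):
h=1: C(3,1)·C(1,0)·C(2,2) = 3·1·1 = 3
Total favorable: 3
Total paths: 4^3 = 64
P = 3/64 = 3/64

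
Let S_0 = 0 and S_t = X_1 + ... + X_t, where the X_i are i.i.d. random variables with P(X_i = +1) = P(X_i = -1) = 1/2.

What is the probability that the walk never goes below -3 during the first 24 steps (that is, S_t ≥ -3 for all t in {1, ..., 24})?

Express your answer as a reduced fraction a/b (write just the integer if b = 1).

Let f(t,s) = #length-t paths at position s with S_1..S_t all ≥ -3.
f(t,s) = f(t-1,s-1) + f(t-1,s+1) for s ≥ -3; f(t,s) = 0 for s < -3.
t=0: f(0,0)=1
t=1: f(1,-1)=1 f(1,1)=1
t=2: f(2,-2)=1 f(2,0)=2 f(2,2)=1
t=3: f(3,-3)=1 f(3,-1)=3 f(3,1)=3 f(3,3)=1
t=4: f(4,-2)=4 f(4,0)=6 f(4,2)=4 f(4,4)=1
t=5: f(5,-3)=4 f(5,-1)=10 f(5,1)=10 f(5,3)=5 f(5,5)=1
t=6: f(6,-2)=14 f(6,0)=20 f(6,2)=15 f(6,4)=6 f(6,6)=1
t=7: f(7,-3)=14 f(7,-1)=34 f(7,1)=35 f(7,3)=21 f(7,5)=7 f(7,7)=1
t=8: f(8,-2)=48 f(8,0)=69 f(8,2)=56 f(8,4)=28 f(8,6)=8 f(8,8)=1
t=9: f(9,-3)=48 f(9,-1)=117 f(9,1)=125 f(9,3)=84 f(9,5)=36 f(9,7)=9 f(9,9)=1
t=10: f(10,-2)=165 f(10,0)=242 f(10,2)=209 f(10,4)=120 f(10,6)=45 f(10,8)=10 f(10,10)=1
t=11: f(11,-3)=165 f(11,-1)=407 f(11,1)=451 f(11,3)=329 f(11,5)=165 f(11,7)=55 f(11,9)=11 f(11,11)=1
t=12: f(12,-2)=572 f(12,0)=858 f(12,2)=780 f(12,4)=494 f(12,6)=220 f(12,8)=66 f(12,10)=12 f(12,12)=1
t=13: f(13,-3)=572 f(13,-1)=1430 f(13,1)=1638 f(13,3)=1274 f(13,5)=714 f(13,7)=286 f(13,9)=78 f(13,11)=13 f(13,13)=1
t=14: f(14,-2)=2002 f(14,0)=3068 f(14,2)=2912 f(14,4)=1988 f(14,6)=1000 f(14,8)=364 f(14,10)=91 f(14,12)=14 f(14,14)=1
t=15: f(15,-3)=2002 f(15,-1)=5070 f(15,1)=5980 f(15,3)=4900 f(15,5)=2988 f(15,7)=1364 f(15,9)=455 f(15,11)=105 f(15,13)=15 f(15,15)=1
t=16: f(16,-2)=7072 f(16,0)=11050 f(16,2)=10880 f(16,4)=7888 f(16,6)=4352 f(16,8)=1819 f(16,10)=560 f(16,12)=120 f(16,14)=16 f(16,16)=1
t=17: f(17,-3)=7072 f(17,-1)=18122 f(17,1)=21930 f(17,3)=18768 f(17,5)=12240 f(17,7)=6171 f(17,9)=2379 f(17,11)=680 f(17,13)=136 f(17,15)=17 f(17,17)=1
t=18: f(18,-2)=25194 f(18,0)=40052 f(18,2)=40698 f(18,4)=31008 f(18,6)=18411 f(18,8)=8550 f(18,10)=3059 f(18,12)=816 f(18,14)=153 f(18,16)=18 f(18,18)=1
t=19: f(19,-3)=25194 f(19,-1)=65246 f(19,1)=80750 f(19,3)=71706 f(19,5)=49419 f(19,7)=26961 f(19,9)=11609 f(19,11)=3875 f(19,13)=969 f(19,15)=171 f(19,17)=19 f(19,19)=1
t=20: f(20,-2)=90440 f(20,0)=145996 f(20,2)=152456 f(20,4)=121125 f(20,6)=76380 f(20,8)=38570 f(20,10)=15484 f(20,12)=4844 f(20,14)=1140 f(20,16)=190 f(20,18)=20 f(20,20)=1
t=21: f(21,-3)=90440 f(21,-1)=236436 f(21,1)=298452 f(21,3)=273581 f(21,5)=197505 f(21,7)=114950 f(21,9)=54054 f(21,11)=20328 f(21,13)=5984 f(21,15)=1330 f(21,17)=210 f(21,19)=21 f(21,21)=1
t=22: f(22,-2)=326876 f(22,0)=534888 f(22,2)=572033 f(22,4)=471086 f(22,6)=312455 f(22,8)=169004 f(22,10)=74382 f(22,12)=26312 f(22,14)=7314 f(22,16)=1540 f(22,18)=231 f(22,20)=22 f(22,22)=1
t=23: f(23,-3)=326876 f(23,-1)=861764 f(23,1)=1106921 f(23,3)=1043119 f(23,5)=783541 f(23,7)=481459 f(23,9)=243386 f(23,11)=100694 f(23,13)=33626 f(23,15)=8854 f(23,17)=1771 f(23,19)=253 f(23,21)=23 f(23,23)=1
t=24: f(24,-2)=1188640 f(24,0)=1968685 f(24,2)=2150040 f(24,4)=1826660 f(24,6)=1265000 f(24,8)=724845 f(24,10)=344080 f(24,12)=134320 f(24,14)=42480 f(24,16)=10625 f(24,18)=2024 f(24,20)=276 f(24,22)=24 f(24,24)=1
Σ_s f(24,s) = 9657700
P = 9657700/16777216 = 2414425/4194304

Answer: 2414425/4194304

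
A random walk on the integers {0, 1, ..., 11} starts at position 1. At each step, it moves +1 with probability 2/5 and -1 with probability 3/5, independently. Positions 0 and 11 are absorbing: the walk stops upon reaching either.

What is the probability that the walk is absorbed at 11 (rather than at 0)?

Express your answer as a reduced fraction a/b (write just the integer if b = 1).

Biased walk: p = 2/5, q = 3/5, r = q/p = 3/2
Gambler's ruin: P(hit 11 before 0 | start at 1) = (1 - r^a)/(1 - r^N)
r^1 = 3/2; r^11 = 177147/2048
P = (1 - 3/2) / (1 - 177147/2048) = -1/2 / -175099/2048 = 1024/175099

Answer: 1024/175099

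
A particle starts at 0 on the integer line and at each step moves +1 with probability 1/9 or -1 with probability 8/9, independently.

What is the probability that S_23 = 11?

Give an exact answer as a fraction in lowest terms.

Answer: 8820883456/2954312706550833698643

Derivation:
To reach position 11 after 23 steps: need 17 steps of +1 and 6 steps of -1.
Number of such sequences: C(23,17) = 100947
Each has probability (1/9)^17 · (8/9)^6 = 262144/8862938119652501095929
P = 100947 · 262144/8862938119652501095929 = 8820883456/2954312706550833698643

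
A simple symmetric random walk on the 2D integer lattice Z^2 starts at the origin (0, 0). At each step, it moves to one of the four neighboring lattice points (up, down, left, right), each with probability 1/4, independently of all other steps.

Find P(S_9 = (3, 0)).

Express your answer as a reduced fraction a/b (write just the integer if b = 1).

Let h be the number of horizontal steps (so 9-h are vertical). To end at (3,0) need (h+3)/2 right-steps and ((9-h)+0)/2 up-steps.
Sum over h with 3 ≤ h ≤ 9, h ≡ 1 (mod 2), 9-h ≡ 0 (mod 2):
h=3: C(9,3)·C(3,3)·C(6,3) = 84·1·20 = 1680
h=5: C(9,5)·C(5,4)·C(4,2) = 126·5·6 = 3780
h=7: C(9,7)·C(7,5)·C(2,1) = 36·21·2 = 1512
h=9: C(9,9)·C(9,6)·C(0,0) = 1·84·1 = 84
Total favorable: 7056
Total paths: 4^9 = 262144
P = 7056/262144 = 441/16384

Answer: 441/16384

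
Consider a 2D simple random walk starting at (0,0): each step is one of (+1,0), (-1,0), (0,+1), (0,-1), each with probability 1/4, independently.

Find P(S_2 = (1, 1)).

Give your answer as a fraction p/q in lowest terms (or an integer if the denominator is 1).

Answer: 1/8

Derivation:
Let h be the number of horizontal steps (so 2-h are vertical). To end at (1,1) need (h+1)/2 right-steps and ((2-h)+1)/2 up-steps.
Sum over h with 1 ≤ h ≤ 1, h ≡ 1 (mod 2), 2-h ≡ 1 (mod 2):
h=1: C(2,1)·C(1,1)·C(1,1) = 2·1·1 = 2
Total favorable: 2
Total paths: 4^2 = 16
P = 2/16 = 1/8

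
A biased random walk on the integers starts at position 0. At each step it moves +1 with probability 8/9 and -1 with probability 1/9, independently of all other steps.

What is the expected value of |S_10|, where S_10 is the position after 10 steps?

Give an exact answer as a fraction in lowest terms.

S_10 takes values m ≡ 0 (mod 2) with |m| ≤ 10; P(S_10=m) = C(10,(10+m)/2) · (8/9)^((10+m)/2) · (1/9)^((10-m)/2).
Distribution: P(S=-10)=1/3486784401, P(S=-8)=80/3486784401, P(S=-6)=320/387420489, P(S=-4)=20480/1162261467, P(S=-2)=286720/1162261467, P(S=0)=917504/387420489, P(S=2)=18350080/1162261467, P(S=4)=83886080/1162261467, P(S=6)=83886080/387420489, P(S=8)=1342177280/3486784401, P(S=10)=1073741824/3486784401
E[|S_10|] = Σ_m |m|·P(S_10=m) = 27123402250/3486784401

Answer: 27123402250/3486784401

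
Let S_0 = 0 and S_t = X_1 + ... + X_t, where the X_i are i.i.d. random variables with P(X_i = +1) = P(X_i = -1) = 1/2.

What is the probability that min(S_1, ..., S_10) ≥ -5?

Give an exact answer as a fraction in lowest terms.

Answer: 957/1024

Derivation:
Let f(t,s) = #length-t paths at position s with S_1..S_t all ≥ -5.
f(t,s) = f(t-1,s-1) + f(t-1,s+1) for s ≥ -5; f(t,s) = 0 for s < -5.
t=0: f(0,0)=1
t=1: f(1,-1)=1 f(1,1)=1
t=2: f(2,-2)=1 f(2,0)=2 f(2,2)=1
t=3: f(3,-3)=1 f(3,-1)=3 f(3,1)=3 f(3,3)=1
t=4: f(4,-4)=1 f(4,-2)=4 f(4,0)=6 f(4,2)=4 f(4,4)=1
t=5: f(5,-5)=1 f(5,-3)=5 f(5,-1)=10 f(5,1)=10 f(5,3)=5 f(5,5)=1
t=6: f(6,-4)=6 f(6,-2)=15 f(6,0)=20 f(6,2)=15 f(6,4)=6 f(6,6)=1
t=7: f(7,-5)=6 f(7,-3)=21 f(7,-1)=35 f(7,1)=35 f(7,3)=21 f(7,5)=7 f(7,7)=1
t=8: f(8,-4)=27 f(8,-2)=56 f(8,0)=70 f(8,2)=56 f(8,4)=28 f(8,6)=8 f(8,8)=1
t=9: f(9,-5)=27 f(9,-3)=83 f(9,-1)=126 f(9,1)=126 f(9,3)=84 f(9,5)=36 f(9,7)=9 f(9,9)=1
t=10: f(10,-4)=110 f(10,-2)=209 f(10,0)=252 f(10,2)=210 f(10,4)=120 f(10,6)=45 f(10,8)=10 f(10,10)=1
Σ_s f(10,s) = 957
P = 957/1024 = 957/1024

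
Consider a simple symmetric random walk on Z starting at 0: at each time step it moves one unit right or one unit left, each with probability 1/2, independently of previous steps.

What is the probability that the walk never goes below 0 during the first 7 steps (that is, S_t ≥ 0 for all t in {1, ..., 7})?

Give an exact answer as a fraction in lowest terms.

Let f(t,s) = #length-t paths at position s with S_1..S_t all ≥ 0.
f(t,s) = f(t-1,s-1) + f(t-1,s+1) for s ≥ 0; f(t,s) = 0 for s < 0.
t=0: f(0,0)=1
t=1: f(1,1)=1
t=2: f(2,0)=1 f(2,2)=1
t=3: f(3,1)=2 f(3,3)=1
t=4: f(4,0)=2 f(4,2)=3 f(4,4)=1
t=5: f(5,1)=5 f(5,3)=4 f(5,5)=1
t=6: f(6,0)=5 f(6,2)=9 f(6,4)=5 f(6,6)=1
t=7: f(7,1)=14 f(7,3)=14 f(7,5)=6 f(7,7)=1
Σ_s f(7,s) = 35
P = 35/128 = 35/128

Answer: 35/128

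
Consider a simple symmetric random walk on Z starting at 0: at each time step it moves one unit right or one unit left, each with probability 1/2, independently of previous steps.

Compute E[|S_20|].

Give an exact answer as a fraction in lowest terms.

Answer: 230945/65536

Derivation:
S_20 takes values m ≡ 0 (mod 2) with |m| ≤ 20; P(S_20=m) = C(20,(20+m)/2)/2^20.
Total paths: 2^20 = 1048576
Distribution: P(S=-20)=1/1048576, P(S=-18)=20/1048576, P(S=-16)=190/1048576, P(S=-14)=1140/1048576, P(S=-12)=4845/1048576, P(S=-10)=15504/1048576, P(S=-8)=38760/1048576, P(S=-6)=77520/1048576, P(S=-4)=125970/1048576, P(S=-2)=167960/1048576, P(S=0)=184756/1048576, P(S=2)=167960/1048576, P(S=4)=125970/1048576, P(S=6)=77520/1048576, P(S=8)=38760/1048576, P(S=10)=15504/1048576, P(S=12)=4845/1048576, P(S=14)=1140/1048576, P(S=16)=190/1048576, P(S=18)=20/1048576, P(S=20)=1/1048576
E[|S_20|] = Σ_m |m|·P(S_20=m) = 3695120/1048576 = 230945/65536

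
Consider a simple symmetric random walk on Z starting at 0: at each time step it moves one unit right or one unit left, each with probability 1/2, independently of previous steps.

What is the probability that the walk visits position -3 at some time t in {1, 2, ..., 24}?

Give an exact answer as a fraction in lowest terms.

Answer: 2270193/4194304

Derivation:
Count via complement. Let g(t,s) = #length-t paths at position s with S_1..S_t all ≠ -3.
g(t,s) = g(t-1,s-1) + g(t-1,s+1) for s ≠ -3; g(t,-3) = 0.
t=0: g(0,0)=1
t=1: g(1,-1)=1 g(1,1)=1
t=2: g(2,-2)=1 g(2,0)=2 g(2,2)=1
t=3: g(3,-1)=3 g(3,1)=3 g(3,3)=1
t=4: g(4,-2)=3 g(4,0)=6 g(4,2)=4 g(4,4)=1
t=5: g(5,-1)=9 g(5,1)=10 g(5,3)=5 g(5,5)=1
t=6: g(6,-2)=9 g(6,0)=19 g(6,2)=15 g(6,4)=6 g(6,6)=1
t=7: g(7,-1)=28 g(7,1)=34 g(7,3)=21 g(7,5)=7 g(7,7)=1
t=8: g(8,-2)=28 g(8,0)=62 g(8,2)=55 g(8,4)=28 g(8,6)=8 g(8,8)=1
t=9: g(9,-1)=90 g(9,1)=117 g(9,3)=83 g(9,5)=36 g(9,7)=9 g(9,9)=1
t=10: g(10,-2)=90 g(10,0)=207 g(10,2)=200 g(10,4)=119 g(10,6)=45 g(10,8)=10 g(10,10)=1
t=11: g(11,-1)=297 g(11,1)=407 g(11,3)=319 g(11,5)=164 g(11,7)=55 g(11,9)=11 g(11,11)=1
t=12: g(12,-2)=297 g(12,0)=704 g(12,2)=726 g(12,4)=483 g(12,6)=219 g(12,8)=66 g(12,10)=12 g(12,12)=1
t=13: g(13,-1)=1001 g(13,1)=1430 g(13,3)=1209 g(13,5)=702 g(13,7)=285 g(13,9)=78 g(13,11)=13 g(13,13)=1
t=14: g(14,-2)=1001 g(14,0)=2431 g(14,2)=2639 g(14,4)=1911 g(14,6)=987 g(14,8)=363 g(14,10)=91 g(14,12)=14 g(14,14)=1
t=15: g(15,-1)=3432 g(15,1)=5070 g(15,3)=4550 g(15,5)=2898 g(15,7)=1350 g(15,9)=454 g(15,11)=105 g(15,13)=15 g(15,15)=1
t=16: g(16,-2)=3432 g(16,0)=8502 g(16,2)=9620 g(16,4)=7448 g(16,6)=4248 g(16,8)=1804 g(16,10)=559 g(16,12)=120 g(16,14)=16 g(16,16)=1
t=17: g(17,-1)=11934 g(17,1)=18122 g(17,3)=17068 g(17,5)=11696 g(17,7)=6052 g(17,9)=2363 g(17,11)=679 g(17,13)=136 g(17,15)=17 g(17,17)=1
t=18: g(18,-2)=11934 g(18,0)=30056 g(18,2)=35190 g(18,4)=28764 g(18,6)=17748 g(18,8)=8415 g(18,10)=3042 g(18,12)=815 g(18,14)=153 g(18,16)=18 g(18,18)=1
t=19: g(19,-1)=41990 g(19,1)=65246 g(19,3)=63954 g(19,5)=46512 g(19,7)=26163 g(19,9)=11457 g(19,11)=3857 g(19,13)=968 g(19,15)=171 g(19,17)=19 g(19,19)=1
t=20: g(20,-2)=41990 g(20,0)=107236 g(20,2)=129200 g(20,4)=110466 g(20,6)=72675 g(20,8)=37620 g(20,10)=15314 g(20,12)=4825 g(20,14)=1139 g(20,16)=190 g(20,18)=20 g(20,20)=1
t=21: g(21,-1)=149226 g(21,1)=236436 g(21,3)=239666 g(21,5)=183141 g(21,7)=110295 g(21,9)=52934 g(21,11)=20139 g(21,13)=5964 g(21,15)=1329 g(21,17)=210 g(21,19)=21 g(21,21)=1
t=22: g(22,-2)=149226 g(22,0)=385662 g(22,2)=476102 g(22,4)=422807 g(22,6)=293436 g(22,8)=163229 g(22,10)=73073 g(22,12)=26103 g(22,14)=7293 g(22,16)=1539 g(22,18)=231 g(22,20)=22 g(22,22)=1
t=23: g(23,-1)=534888 g(23,1)=861764 g(23,3)=898909 g(23,5)=716243 g(23,7)=456665 g(23,9)=236302 g(23,11)=99176 g(23,13)=33396 g(23,15)=8832 g(23,17)=1770 g(23,19)=253 g(23,21)=23 g(23,23)=1
t=24: g(24,-2)=534888 g(24,0)=1396652 g(24,2)=1760673 g(24,4)=1615152 g(24,6)=1172908 g(24,8)=692967 g(24,10)=335478 g(24,12)=132572 g(24,14)=42228 g(24,16)=10602 g(24,18)=2023 g(24,20)=276 g(24,22)=24 g(24,24)=1
Paths never hitting -3: Σ_s g(24,s) = 7696444
Paths hitting -3: 2^24 - 7696444 = 9080772
P = 9080772/16777216 = 2270193/4194304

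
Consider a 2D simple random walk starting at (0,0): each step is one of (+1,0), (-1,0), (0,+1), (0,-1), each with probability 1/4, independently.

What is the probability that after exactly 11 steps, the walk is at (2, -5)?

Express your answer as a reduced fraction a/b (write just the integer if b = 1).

Let h be the number of horizontal steps (so 11-h are vertical). To end at (2,-5) need (h+2)/2 right-steps and ((11-h)-5)/2 up-steps.
Sum over h with 2 ≤ h ≤ 6, h ≡ 0 (mod 2), 11-h ≡ 1 (mod 2):
h=2: C(11,2)·C(2,2)·C(9,2) = 55·1·36 = 1980
h=4: C(11,4)·C(4,3)·C(7,1) = 330·4·7 = 9240
h=6: C(11,6)·C(6,4)·C(5,0) = 462·15·1 = 6930
Total favorable: 18150
Total paths: 4^11 = 4194304
P = 18150/4194304 = 9075/2097152

Answer: 9075/2097152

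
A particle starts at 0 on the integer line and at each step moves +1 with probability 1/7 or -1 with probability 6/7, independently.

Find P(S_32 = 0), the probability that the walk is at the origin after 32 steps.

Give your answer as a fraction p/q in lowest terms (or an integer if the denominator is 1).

To be at 0 after 32 steps: need exactly 16 steps of +1 and 16 of -1.
Number of such sequences: C(32,16) = 601080390
Each has probability (1/7)^16 · (6/7)^16 = 2821109907456/1104427674243920646305299201
P = 601080390 · 2821109907456/1104427674243920646305299201 = 1695713843406516387840/1104427674243920646305299201

Answer: 1695713843406516387840/1104427674243920646305299201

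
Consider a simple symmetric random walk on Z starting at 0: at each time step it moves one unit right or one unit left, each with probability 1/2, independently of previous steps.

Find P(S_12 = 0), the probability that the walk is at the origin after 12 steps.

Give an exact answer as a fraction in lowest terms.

Answer: 231/1024

Derivation:
To return to 0 after 12 steps: need exactly 6 steps of +1 and 6 of -1.
Favorable paths: C(12,6) = 924
Total paths: 2^12 = 4096
P = 924/4096 = 231/1024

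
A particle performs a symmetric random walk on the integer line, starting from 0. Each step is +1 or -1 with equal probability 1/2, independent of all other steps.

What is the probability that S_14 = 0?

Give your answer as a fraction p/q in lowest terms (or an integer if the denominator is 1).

Answer: 429/2048

Derivation:
To return to 0 after 14 steps: need exactly 7 steps of +1 and 7 of -1.
Favorable paths: C(14,7) = 3432
Total paths: 2^14 = 16384
P = 3432/16384 = 429/2048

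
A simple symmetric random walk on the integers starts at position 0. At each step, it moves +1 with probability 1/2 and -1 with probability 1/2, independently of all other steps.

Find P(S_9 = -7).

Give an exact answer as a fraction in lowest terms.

Answer: 9/512

Derivation:
To reach position -7 after 9 steps: need 1 step of +1 and 8 of -1.
Favorable paths: C(9,1) = 9
Total paths: 2^9 = 512
P = 9/512 = 9/512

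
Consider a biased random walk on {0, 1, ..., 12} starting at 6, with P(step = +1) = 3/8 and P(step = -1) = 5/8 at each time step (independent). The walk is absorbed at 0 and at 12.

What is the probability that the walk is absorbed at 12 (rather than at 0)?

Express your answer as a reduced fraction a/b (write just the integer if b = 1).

Answer: 729/16354

Derivation:
Biased walk: p = 3/8, q = 5/8, r = q/p = 5/3
Gambler's ruin: P(hit 12 before 0 | start at 6) = (1 - r^a)/(1 - r^N)
r^6 = 15625/729; r^12 = 244140625/531441
P = (1 - 15625/729) / (1 - 244140625/531441) = -14896/729 / -243609184/531441 = 729/16354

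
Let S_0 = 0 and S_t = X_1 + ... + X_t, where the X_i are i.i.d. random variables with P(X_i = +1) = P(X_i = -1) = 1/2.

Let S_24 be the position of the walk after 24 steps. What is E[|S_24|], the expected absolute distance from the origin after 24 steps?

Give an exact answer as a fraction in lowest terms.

Answer: 2028117/524288

Derivation:
S_24 takes values m ≡ 0 (mod 2) with |m| ≤ 24; P(S_24=m) = C(24,(24+m)/2)/2^24.
Total paths: 2^24 = 16777216
Distribution: P(S=-24)=1/16777216, P(S=-22)=24/16777216, P(S=-20)=276/16777216, P(S=-18)=2024/16777216, P(S=-16)=10626/16777216, P(S=-14)=42504/16777216, P(S=-12)=134596/16777216, P(S=-10)=346104/16777216, P(S=-8)=735471/16777216, P(S=-6)=1307504/16777216, P(S=-4)=1961256/16777216, P(S=-2)=2496144/16777216, P(S=0)=2704156/16777216, P(S=2)=2496144/16777216, P(S=4)=1961256/16777216, P(S=6)=1307504/16777216, P(S=8)=735471/16777216, P(S=10)=346104/16777216, P(S=12)=134596/16777216, P(S=14)=42504/16777216, P(S=16)=10626/16777216, P(S=18)=2024/16777216, P(S=20)=276/16777216, P(S=22)=24/16777216, P(S=24)=1/16777216
E[|S_24|] = Σ_m |m|·P(S_24=m) = 64899744/16777216 = 2028117/524288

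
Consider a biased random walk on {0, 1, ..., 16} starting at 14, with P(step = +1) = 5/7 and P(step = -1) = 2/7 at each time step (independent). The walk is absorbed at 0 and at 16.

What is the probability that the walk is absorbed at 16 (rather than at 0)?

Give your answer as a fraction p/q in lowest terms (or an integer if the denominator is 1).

Answer: 7266070525/7266086909

Derivation:
Biased walk: p = 5/7, q = 2/7, r = q/p = 2/5
Gambler's ruin: P(hit 16 before 0 | start at 14) = (1 - r^a)/(1 - r^N)
r^14 = 16384/6103515625; r^16 = 65536/152587890625
P = (1 - 16384/6103515625) / (1 - 65536/152587890625) = 6103499241/6103515625 / 152587825089/152587890625 = 7266070525/7266086909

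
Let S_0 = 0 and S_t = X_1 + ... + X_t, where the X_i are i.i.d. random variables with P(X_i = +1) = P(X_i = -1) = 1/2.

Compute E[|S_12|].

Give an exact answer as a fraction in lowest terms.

Answer: 693/256

Derivation:
S_12 takes values m ≡ 0 (mod 2) with |m| ≤ 12; P(S_12=m) = C(12,(12+m)/2)/2^12.
Total paths: 2^12 = 4096
Distribution: P(S=-12)=1/4096, P(S=-10)=12/4096, P(S=-8)=66/4096, P(S=-6)=220/4096, P(S=-4)=495/4096, P(S=-2)=792/4096, P(S=0)=924/4096, P(S=2)=792/4096, P(S=4)=495/4096, P(S=6)=220/4096, P(S=8)=66/4096, P(S=10)=12/4096, P(S=12)=1/4096
E[|S_12|] = Σ_m |m|·P(S_12=m) = 11088/4096 = 693/256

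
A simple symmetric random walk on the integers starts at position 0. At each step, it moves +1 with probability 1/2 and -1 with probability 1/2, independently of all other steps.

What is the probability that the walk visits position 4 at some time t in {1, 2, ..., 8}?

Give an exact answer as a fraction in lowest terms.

Count via complement. Let g(t,s) = #length-t paths at position s with S_1..S_t all ≠ 4.
g(t,s) = g(t-1,s-1) + g(t-1,s+1) for s ≠ 4; g(t,4) = 0.
t=0: g(0,0)=1
t=1: g(1,-1)=1 g(1,1)=1
t=2: g(2,-2)=1 g(2,0)=2 g(2,2)=1
t=3: g(3,-3)=1 g(3,-1)=3 g(3,1)=3 g(3,3)=1
t=4: g(4,-4)=1 g(4,-2)=4 g(4,0)=6 g(4,2)=4
t=5: g(5,-5)=1 g(5,-3)=5 g(5,-1)=10 g(5,1)=10 g(5,3)=4
t=6: g(6,-6)=1 g(6,-4)=6 g(6,-2)=15 g(6,0)=20 g(6,2)=14
t=7: g(7,-7)=1 g(7,-5)=7 g(7,-3)=21 g(7,-1)=35 g(7,1)=34 g(7,3)=14
t=8: g(8,-8)=1 g(8,-6)=8 g(8,-4)=28 g(8,-2)=56 g(8,0)=69 g(8,2)=48
Paths never hitting 4: Σ_s g(8,s) = 210
Paths hitting 4: 2^8 - 210 = 46
P = 46/256 = 23/128

Answer: 23/128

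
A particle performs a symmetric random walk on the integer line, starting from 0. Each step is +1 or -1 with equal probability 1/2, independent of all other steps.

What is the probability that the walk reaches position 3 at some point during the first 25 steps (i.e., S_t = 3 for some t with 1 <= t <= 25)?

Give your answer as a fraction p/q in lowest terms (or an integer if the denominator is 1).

Answer: 1168527/2097152

Derivation:
Count via complement. Let g(t,s) = #length-t paths at position s with S_1..S_t all ≠ 3.
g(t,s) = g(t-1,s-1) + g(t-1,s+1) for s ≠ 3; g(t,3) = 0.
t=0: g(0,0)=1
t=1: g(1,-1)=1 g(1,1)=1
t=2: g(2,-2)=1 g(2,0)=2 g(2,2)=1
t=3: g(3,-3)=1 g(3,-1)=3 g(3,1)=3
t=4: g(4,-4)=1 g(4,-2)=4 g(4,0)=6 g(4,2)=3
t=5: g(5,-5)=1 g(5,-3)=5 g(5,-1)=10 g(5,1)=9
t=6: g(6,-6)=1 g(6,-4)=6 g(6,-2)=15 g(6,0)=19 g(6,2)=9
t=7: g(7,-7)=1 g(7,-5)=7 g(7,-3)=21 g(7,-1)=34 g(7,1)=28
t=8: g(8,-8)=1 g(8,-6)=8 g(8,-4)=28 g(8,-2)=55 g(8,0)=62 g(8,2)=28
t=9: g(9,-9)=1 g(9,-7)=9 g(9,-5)=36 g(9,-3)=83 g(9,-1)=117 g(9,1)=90
t=10: g(10,-10)=1 g(10,-8)=10 g(10,-6)=45 g(10,-4)=119 g(10,-2)=200 g(10,0)=207 g(10,2)=90
t=11: g(11,-11)=1 g(11,-9)=11 g(11,-7)=55 g(11,-5)=164 g(11,-3)=319 g(11,-1)=407 g(11,1)=297
t=12: g(12,-12)=1 g(12,-10)=12 g(12,-8)=66 g(12,-6)=219 g(12,-4)=483 g(12,-2)=726 g(12,0)=704 g(12,2)=297
t=13: g(13,-13)=1 g(13,-11)=13 g(13,-9)=78 g(13,-7)=285 g(13,-5)=702 g(13,-3)=1209 g(13,-1)=1430 g(13,1)=1001
t=14: g(14,-14)=1 g(14,-12)=14 g(14,-10)=91 g(14,-8)=363 g(14,-6)=987 g(14,-4)=1911 g(14,-2)=2639 g(14,0)=2431 g(14,2)=1001
t=15: g(15,-15)=1 g(15,-13)=15 g(15,-11)=105 g(15,-9)=454 g(15,-7)=1350 g(15,-5)=2898 g(15,-3)=4550 g(15,-1)=5070 g(15,1)=3432
t=16: g(16,-16)=1 g(16,-14)=16 g(16,-12)=120 g(16,-10)=559 g(16,-8)=1804 g(16,-6)=4248 g(16,-4)=7448 g(16,-2)=9620 g(16,0)=8502 g(16,2)=3432
t=17: g(17,-17)=1 g(17,-15)=17 g(17,-13)=136 g(17,-11)=679 g(17,-9)=2363 g(17,-7)=6052 g(17,-5)=11696 g(17,-3)=17068 g(17,-1)=18122 g(17,1)=11934
t=18: g(18,-18)=1 g(18,-16)=18 g(18,-14)=153 g(18,-12)=815 g(18,-10)=3042 g(18,-8)=8415 g(18,-6)=17748 g(18,-4)=28764 g(18,-2)=35190 g(18,0)=30056 g(18,2)=11934
t=19: g(19,-19)=1 g(19,-17)=19 g(19,-15)=171 g(19,-13)=968 g(19,-11)=3857 g(19,-9)=11457 g(19,-7)=26163 g(19,-5)=46512 g(19,-3)=63954 g(19,-1)=65246 g(19,1)=41990
t=20: g(20,-20)=1 g(20,-18)=20 g(20,-16)=190 g(20,-14)=1139 g(20,-12)=4825 g(20,-10)=15314 g(20,-8)=37620 g(20,-6)=72675 g(20,-4)=110466 g(20,-2)=129200 g(20,0)=107236 g(20,2)=41990
t=21: g(21,-21)=1 g(21,-19)=21 g(21,-17)=210 g(21,-15)=1329 g(21,-13)=5964 g(21,-11)=20139 g(21,-9)=52934 g(21,-7)=110295 g(21,-5)=183141 g(21,-3)=239666 g(21,-1)=236436 g(21,1)=149226
t=22: g(22,-22)=1 g(22,-20)=22 g(22,-18)=231 g(22,-16)=1539 g(22,-14)=7293 g(22,-12)=26103 g(22,-10)=73073 g(22,-8)=163229 g(22,-6)=293436 g(22,-4)=422807 g(22,-2)=476102 g(22,0)=385662 g(22,2)=149226
t=23: g(23,-23)=1 g(23,-21)=23 g(23,-19)=253 g(23,-17)=1770 g(23,-15)=8832 g(23,-13)=33396 g(23,-11)=99176 g(23,-9)=236302 g(23,-7)=456665 g(23,-5)=716243 g(23,-3)=898909 g(23,-1)=861764 g(23,1)=534888
t=24: g(24,-24)=1 g(24,-22)=24 g(24,-20)=276 g(24,-18)=2023 g(24,-16)=10602 g(24,-14)=42228 g(24,-12)=132572 g(24,-10)=335478 g(24,-8)=692967 g(24,-6)=1172908 g(24,-4)=1615152 g(24,-2)=1760673 g(24,0)=1396652 g(24,2)=534888
t=25: g(25,-25)=1 g(25,-23)=25 g(25,-21)=300 g(25,-19)=2299 g(25,-17)=12625 g(25,-15)=52830 g(25,-13)=174800 g(25,-11)=468050 g(25,-9)=1028445 g(25,-7)=1865875 g(25,-5)=2788060 g(25,-3)=3375825 g(25,-1)=3157325 g(25,1)=1931540
Paths never hitting 3: Σ_s g(25,s) = 14858000
Paths hitting 3: 2^25 - 14858000 = 18696432
P = 18696432/33554432 = 1168527/2097152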